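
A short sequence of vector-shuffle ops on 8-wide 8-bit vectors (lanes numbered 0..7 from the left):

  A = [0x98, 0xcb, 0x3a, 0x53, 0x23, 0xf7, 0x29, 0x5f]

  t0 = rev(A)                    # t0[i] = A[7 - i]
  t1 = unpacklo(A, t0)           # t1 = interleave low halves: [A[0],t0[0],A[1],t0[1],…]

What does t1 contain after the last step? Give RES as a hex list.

RES = [0x98, 0x5f, 0xcb, 0x29, 0x3a, 0xf7, 0x53, 0x23]

→ t0 |5f|29|f7|23|53|3a|cb|98|
→ t1 |98|5f|cb|29|3a|f7|53|23|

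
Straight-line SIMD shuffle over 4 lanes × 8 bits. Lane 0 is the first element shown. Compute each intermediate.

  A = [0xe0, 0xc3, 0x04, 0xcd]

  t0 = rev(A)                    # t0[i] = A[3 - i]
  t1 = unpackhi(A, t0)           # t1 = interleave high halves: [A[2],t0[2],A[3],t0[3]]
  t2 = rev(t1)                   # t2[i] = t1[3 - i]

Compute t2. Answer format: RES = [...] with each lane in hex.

RES = [0xe0, 0xcd, 0xc3, 0x04]

t0 = [0xcd, 0x04, 0xc3, 0xe0]
t1 = [0x04, 0xc3, 0xcd, 0xe0]
t2 = [0xe0, 0xcd, 0xc3, 0x04]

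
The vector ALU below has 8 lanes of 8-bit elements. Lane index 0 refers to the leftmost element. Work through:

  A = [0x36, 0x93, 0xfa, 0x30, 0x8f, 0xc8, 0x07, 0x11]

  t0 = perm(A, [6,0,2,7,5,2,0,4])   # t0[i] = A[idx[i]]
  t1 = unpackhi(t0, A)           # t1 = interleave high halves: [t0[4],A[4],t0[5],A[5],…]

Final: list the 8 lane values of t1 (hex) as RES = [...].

RES = [ 0xc8  0x8f  0xfa  0xc8  0x36  0x07  0x8f  0x11 ]

→ t0 |07|36|fa|11|c8|fa|36|8f|
→ t1 |c8|8f|fa|c8|36|07|8f|11|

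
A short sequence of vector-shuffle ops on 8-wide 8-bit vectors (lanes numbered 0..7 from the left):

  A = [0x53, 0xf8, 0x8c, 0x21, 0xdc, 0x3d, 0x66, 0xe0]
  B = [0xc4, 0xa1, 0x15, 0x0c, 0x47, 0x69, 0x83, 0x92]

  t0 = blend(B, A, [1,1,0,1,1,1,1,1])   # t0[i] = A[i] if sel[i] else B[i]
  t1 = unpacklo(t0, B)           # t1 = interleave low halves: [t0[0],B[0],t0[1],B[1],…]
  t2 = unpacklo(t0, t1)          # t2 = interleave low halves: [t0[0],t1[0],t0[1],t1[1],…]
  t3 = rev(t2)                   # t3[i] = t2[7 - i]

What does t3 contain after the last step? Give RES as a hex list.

RES = [ 0xa1  0x21  0xf8  0x15  0xc4  0xf8  0x53  0x53 ]

t0 = [0x53, 0xf8, 0x15, 0x21, 0xdc, 0x3d, 0x66, 0xe0]
t1 = [0x53, 0xc4, 0xf8, 0xa1, 0x15, 0x15, 0x21, 0x0c]
t2 = [0x53, 0x53, 0xf8, 0xc4, 0x15, 0xf8, 0x21, 0xa1]
t3 = [0xa1, 0x21, 0xf8, 0x15, 0xc4, 0xf8, 0x53, 0x53]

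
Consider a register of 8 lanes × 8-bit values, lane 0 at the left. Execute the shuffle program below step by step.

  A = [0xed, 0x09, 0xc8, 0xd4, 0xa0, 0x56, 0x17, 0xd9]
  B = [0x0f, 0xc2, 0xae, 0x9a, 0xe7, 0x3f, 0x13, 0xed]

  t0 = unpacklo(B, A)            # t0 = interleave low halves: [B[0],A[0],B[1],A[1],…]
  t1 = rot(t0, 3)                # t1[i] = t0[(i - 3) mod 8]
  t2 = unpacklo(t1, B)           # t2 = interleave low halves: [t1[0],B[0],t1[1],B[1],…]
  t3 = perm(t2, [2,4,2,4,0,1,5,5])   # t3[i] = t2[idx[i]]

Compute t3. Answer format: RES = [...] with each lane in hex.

RES = [ 0x9a  0xd4  0x9a  0xd4  0xc8  0x0f  0xae  0xae ]

t0 = [0x0f, 0xed, 0xc2, 0x09, 0xae, 0xc8, 0x9a, 0xd4]
t1 = [0xc8, 0x9a, 0xd4, 0x0f, 0xed, 0xc2, 0x09, 0xae]
t2 = [0xc8, 0x0f, 0x9a, 0xc2, 0xd4, 0xae, 0x0f, 0x9a]
t3 = [0x9a, 0xd4, 0x9a, 0xd4, 0xc8, 0x0f, 0xae, 0xae]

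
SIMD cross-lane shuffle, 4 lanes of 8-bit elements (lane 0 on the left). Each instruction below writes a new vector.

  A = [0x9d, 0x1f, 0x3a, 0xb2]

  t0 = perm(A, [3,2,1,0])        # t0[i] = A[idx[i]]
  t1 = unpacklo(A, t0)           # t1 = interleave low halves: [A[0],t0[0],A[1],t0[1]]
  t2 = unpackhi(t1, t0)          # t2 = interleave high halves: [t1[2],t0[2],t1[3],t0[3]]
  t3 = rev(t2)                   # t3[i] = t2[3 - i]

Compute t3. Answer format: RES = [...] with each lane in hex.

RES = [ 0x9d  0x3a  0x1f  0x1f ]

→ t0 |b2|3a|1f|9d|
→ t1 |9d|b2|1f|3a|
→ t2 |1f|1f|3a|9d|
→ t3 |9d|3a|1f|1f|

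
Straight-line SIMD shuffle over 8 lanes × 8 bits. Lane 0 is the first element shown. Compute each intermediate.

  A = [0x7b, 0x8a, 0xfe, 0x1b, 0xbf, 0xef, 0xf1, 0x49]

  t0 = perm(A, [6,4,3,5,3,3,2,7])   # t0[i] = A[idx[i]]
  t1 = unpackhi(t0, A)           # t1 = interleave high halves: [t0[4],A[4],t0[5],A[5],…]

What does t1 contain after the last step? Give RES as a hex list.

RES = [ 0x1b  0xbf  0x1b  0xef  0xfe  0xf1  0x49  0x49 ]

  t0: f1 bf 1b ef 1b 1b fe 49
  t1: 1b bf 1b ef fe f1 49 49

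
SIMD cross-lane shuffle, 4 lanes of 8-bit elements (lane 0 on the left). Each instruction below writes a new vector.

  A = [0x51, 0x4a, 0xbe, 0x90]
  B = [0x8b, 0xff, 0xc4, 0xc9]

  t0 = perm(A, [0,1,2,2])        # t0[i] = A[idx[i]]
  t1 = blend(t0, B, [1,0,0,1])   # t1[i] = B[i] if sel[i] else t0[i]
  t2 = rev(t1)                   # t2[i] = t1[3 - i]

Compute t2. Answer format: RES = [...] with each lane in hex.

  t0: 51 4a be be
  t1: 8b 4a be c9
  t2: c9 be 4a 8b

RES = [ 0xc9  0xbe  0x4a  0x8b ]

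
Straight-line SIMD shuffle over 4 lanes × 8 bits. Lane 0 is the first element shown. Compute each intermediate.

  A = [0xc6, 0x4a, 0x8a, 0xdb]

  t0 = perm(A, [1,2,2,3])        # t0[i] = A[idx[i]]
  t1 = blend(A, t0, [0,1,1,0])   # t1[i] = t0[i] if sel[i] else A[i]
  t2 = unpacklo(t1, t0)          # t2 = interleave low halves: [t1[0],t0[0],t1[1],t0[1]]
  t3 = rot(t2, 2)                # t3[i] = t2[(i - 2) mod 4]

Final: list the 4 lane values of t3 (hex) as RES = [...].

→ t0 |4a|8a|8a|db|
→ t1 |c6|8a|8a|db|
→ t2 |c6|4a|8a|8a|
→ t3 |8a|8a|c6|4a|

RES = [ 0x8a  0x8a  0xc6  0x4a ]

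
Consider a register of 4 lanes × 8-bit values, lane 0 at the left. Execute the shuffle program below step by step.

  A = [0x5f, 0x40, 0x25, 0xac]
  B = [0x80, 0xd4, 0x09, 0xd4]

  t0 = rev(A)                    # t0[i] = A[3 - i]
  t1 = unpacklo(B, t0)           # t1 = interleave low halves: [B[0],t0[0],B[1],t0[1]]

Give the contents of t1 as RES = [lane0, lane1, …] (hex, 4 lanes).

RES = [ 0x80  0xac  0xd4  0x25 ]

→ t0 |ac|25|40|5f|
→ t1 |80|ac|d4|25|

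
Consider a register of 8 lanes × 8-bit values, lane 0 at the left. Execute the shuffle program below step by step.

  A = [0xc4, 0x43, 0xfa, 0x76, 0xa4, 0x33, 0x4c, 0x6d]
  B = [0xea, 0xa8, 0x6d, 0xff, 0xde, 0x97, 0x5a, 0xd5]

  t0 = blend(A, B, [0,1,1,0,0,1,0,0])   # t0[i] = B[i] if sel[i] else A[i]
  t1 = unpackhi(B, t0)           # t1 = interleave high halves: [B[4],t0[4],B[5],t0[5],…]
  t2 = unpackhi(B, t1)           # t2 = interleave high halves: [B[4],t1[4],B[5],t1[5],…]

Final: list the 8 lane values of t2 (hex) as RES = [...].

RES = [ 0xde  0x5a  0x97  0x4c  0x5a  0xd5  0xd5  0x6d ]

t0 = [0xc4, 0xa8, 0x6d, 0x76, 0xa4, 0x97, 0x4c, 0x6d]
t1 = [0xde, 0xa4, 0x97, 0x97, 0x5a, 0x4c, 0xd5, 0x6d]
t2 = [0xde, 0x5a, 0x97, 0x4c, 0x5a, 0xd5, 0xd5, 0x6d]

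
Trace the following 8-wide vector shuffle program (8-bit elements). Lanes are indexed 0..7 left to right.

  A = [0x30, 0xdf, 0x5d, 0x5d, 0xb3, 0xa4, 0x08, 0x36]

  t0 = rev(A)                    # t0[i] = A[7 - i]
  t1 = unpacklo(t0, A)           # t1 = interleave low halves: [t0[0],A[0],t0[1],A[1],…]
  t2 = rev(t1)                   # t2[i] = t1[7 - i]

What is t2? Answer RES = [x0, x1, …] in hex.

RES = [0x5d, 0xb3, 0x5d, 0xa4, 0xdf, 0x08, 0x30, 0x36]

t0 = [0x36, 0x08, 0xa4, 0xb3, 0x5d, 0x5d, 0xdf, 0x30]
t1 = [0x36, 0x30, 0x08, 0xdf, 0xa4, 0x5d, 0xb3, 0x5d]
t2 = [0x5d, 0xb3, 0x5d, 0xa4, 0xdf, 0x08, 0x30, 0x36]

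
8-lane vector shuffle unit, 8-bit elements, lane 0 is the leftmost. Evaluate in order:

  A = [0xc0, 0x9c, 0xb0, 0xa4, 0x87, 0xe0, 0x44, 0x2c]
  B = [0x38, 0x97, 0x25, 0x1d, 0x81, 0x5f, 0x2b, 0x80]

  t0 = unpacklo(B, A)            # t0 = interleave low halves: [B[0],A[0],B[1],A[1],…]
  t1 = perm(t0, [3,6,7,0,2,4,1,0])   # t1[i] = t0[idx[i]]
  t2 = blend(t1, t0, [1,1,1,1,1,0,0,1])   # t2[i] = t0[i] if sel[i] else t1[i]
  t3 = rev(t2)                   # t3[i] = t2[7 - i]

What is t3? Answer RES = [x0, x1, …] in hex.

  t0: 38 c0 97 9c 25 b0 1d a4
  t1: 9c 1d a4 38 97 25 c0 38
  t2: 38 c0 97 9c 25 25 c0 a4
  t3: a4 c0 25 25 9c 97 c0 38

RES = [0xa4, 0xc0, 0x25, 0x25, 0x9c, 0x97, 0xc0, 0x38]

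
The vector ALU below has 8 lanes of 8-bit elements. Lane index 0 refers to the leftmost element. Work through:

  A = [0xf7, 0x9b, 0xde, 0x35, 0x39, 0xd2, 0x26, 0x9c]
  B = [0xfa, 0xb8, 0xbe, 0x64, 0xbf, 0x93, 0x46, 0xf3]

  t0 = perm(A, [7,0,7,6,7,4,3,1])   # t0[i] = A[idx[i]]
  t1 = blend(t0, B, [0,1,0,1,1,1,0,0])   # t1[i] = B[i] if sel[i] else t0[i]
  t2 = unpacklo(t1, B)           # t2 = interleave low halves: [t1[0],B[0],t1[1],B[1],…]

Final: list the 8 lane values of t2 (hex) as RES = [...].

RES = [ 0x9c  0xfa  0xb8  0xb8  0x9c  0xbe  0x64  0x64 ]

  t0: 9c f7 9c 26 9c 39 35 9b
  t1: 9c b8 9c 64 bf 93 35 9b
  t2: 9c fa b8 b8 9c be 64 64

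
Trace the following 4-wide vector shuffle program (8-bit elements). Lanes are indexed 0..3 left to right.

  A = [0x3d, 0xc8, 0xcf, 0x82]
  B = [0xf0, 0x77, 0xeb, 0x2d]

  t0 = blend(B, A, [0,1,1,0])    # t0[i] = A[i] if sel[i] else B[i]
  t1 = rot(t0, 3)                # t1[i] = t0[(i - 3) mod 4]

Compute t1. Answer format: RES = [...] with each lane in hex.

→ t0 |f0|c8|cf|2d|
→ t1 |c8|cf|2d|f0|

RES = [0xc8, 0xcf, 0x2d, 0xf0]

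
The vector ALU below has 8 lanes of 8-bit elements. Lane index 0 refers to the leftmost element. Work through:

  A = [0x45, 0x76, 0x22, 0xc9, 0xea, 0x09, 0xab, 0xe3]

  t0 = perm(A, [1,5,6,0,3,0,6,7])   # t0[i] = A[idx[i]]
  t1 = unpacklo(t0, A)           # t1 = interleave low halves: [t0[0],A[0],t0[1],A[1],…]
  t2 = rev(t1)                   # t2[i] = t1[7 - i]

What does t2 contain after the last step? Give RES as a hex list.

t0 = [0x76, 0x09, 0xab, 0x45, 0xc9, 0x45, 0xab, 0xe3]
t1 = [0x76, 0x45, 0x09, 0x76, 0xab, 0x22, 0x45, 0xc9]
t2 = [0xc9, 0x45, 0x22, 0xab, 0x76, 0x09, 0x45, 0x76]

RES = [0xc9, 0x45, 0x22, 0xab, 0x76, 0x09, 0x45, 0x76]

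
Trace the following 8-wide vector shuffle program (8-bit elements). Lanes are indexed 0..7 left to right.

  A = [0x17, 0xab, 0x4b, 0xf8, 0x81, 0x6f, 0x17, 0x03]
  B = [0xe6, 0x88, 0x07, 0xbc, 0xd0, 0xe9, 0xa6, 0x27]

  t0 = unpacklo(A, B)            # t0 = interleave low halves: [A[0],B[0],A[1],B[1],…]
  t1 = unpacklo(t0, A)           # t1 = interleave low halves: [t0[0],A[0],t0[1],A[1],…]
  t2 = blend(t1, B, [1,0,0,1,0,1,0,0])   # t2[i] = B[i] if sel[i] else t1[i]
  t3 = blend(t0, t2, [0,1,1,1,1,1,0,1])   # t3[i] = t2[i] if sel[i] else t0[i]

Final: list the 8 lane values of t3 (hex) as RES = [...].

→ t0 |17|e6|ab|88|4b|07|f8|bc|
→ t1 |17|17|e6|ab|ab|4b|88|f8|
→ t2 |e6|17|e6|bc|ab|e9|88|f8|
→ t3 |17|17|e6|bc|ab|e9|f8|f8|

RES = [0x17, 0x17, 0xe6, 0xbc, 0xab, 0xe9, 0xf8, 0xf8]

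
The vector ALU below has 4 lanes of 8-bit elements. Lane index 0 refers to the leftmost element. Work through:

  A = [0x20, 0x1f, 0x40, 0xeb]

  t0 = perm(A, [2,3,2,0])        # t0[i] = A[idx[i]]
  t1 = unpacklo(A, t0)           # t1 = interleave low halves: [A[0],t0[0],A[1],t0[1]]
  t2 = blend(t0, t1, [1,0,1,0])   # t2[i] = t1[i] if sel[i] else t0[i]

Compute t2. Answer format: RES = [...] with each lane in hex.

→ t0 |40|eb|40|20|
→ t1 |20|40|1f|eb|
→ t2 |20|eb|1f|20|

RES = [ 0x20  0xeb  0x1f  0x20 ]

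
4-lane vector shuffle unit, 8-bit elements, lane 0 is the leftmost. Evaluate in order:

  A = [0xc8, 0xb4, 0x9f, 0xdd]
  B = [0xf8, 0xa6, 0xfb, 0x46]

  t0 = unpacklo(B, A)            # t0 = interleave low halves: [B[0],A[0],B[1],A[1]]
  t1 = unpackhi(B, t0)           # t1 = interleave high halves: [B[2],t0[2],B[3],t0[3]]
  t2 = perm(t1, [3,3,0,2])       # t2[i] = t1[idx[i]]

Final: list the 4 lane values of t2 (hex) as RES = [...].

→ t0 |f8|c8|a6|b4|
→ t1 |fb|a6|46|b4|
→ t2 |b4|b4|fb|46|

RES = [0xb4, 0xb4, 0xfb, 0x46]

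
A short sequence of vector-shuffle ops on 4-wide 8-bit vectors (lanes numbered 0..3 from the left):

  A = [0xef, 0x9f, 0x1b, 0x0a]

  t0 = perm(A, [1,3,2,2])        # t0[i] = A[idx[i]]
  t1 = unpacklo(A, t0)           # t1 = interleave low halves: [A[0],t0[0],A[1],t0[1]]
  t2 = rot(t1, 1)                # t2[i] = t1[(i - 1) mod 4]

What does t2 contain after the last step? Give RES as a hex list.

→ t0 |9f|0a|1b|1b|
→ t1 |ef|9f|9f|0a|
→ t2 |0a|ef|9f|9f|

RES = [ 0x0a  0xef  0x9f  0x9f ]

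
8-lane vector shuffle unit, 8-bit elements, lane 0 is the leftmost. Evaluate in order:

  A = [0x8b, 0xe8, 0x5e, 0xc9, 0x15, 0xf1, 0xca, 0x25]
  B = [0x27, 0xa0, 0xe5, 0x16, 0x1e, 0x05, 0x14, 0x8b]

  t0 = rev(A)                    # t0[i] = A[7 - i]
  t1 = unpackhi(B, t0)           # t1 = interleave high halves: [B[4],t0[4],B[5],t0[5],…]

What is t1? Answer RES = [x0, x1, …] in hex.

→ t0 |25|ca|f1|15|c9|5e|e8|8b|
→ t1 |1e|c9|05|5e|14|e8|8b|8b|

RES = [0x1e, 0xc9, 0x05, 0x5e, 0x14, 0xe8, 0x8b, 0x8b]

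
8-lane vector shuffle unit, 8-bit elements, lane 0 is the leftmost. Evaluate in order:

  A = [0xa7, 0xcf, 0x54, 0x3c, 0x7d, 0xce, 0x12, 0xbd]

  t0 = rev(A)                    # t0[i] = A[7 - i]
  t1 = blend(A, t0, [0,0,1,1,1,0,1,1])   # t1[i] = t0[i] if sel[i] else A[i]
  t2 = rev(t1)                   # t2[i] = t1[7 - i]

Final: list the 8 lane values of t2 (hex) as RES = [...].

  t0: bd 12 ce 7d 3c 54 cf a7
  t1: a7 cf ce 7d 3c ce cf a7
  t2: a7 cf ce 3c 7d ce cf a7

RES = [ 0xa7  0xcf  0xce  0x3c  0x7d  0xce  0xcf  0xa7 ]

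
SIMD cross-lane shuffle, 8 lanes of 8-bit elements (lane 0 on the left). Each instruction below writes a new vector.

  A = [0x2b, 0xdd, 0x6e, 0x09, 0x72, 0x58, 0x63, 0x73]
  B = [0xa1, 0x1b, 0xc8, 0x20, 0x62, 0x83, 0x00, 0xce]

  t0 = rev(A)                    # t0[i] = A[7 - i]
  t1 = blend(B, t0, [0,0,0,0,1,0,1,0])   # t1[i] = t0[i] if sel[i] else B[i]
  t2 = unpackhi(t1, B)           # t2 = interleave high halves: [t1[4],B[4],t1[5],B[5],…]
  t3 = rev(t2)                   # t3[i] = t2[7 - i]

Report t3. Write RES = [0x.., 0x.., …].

RES = [ 0xce  0xce  0x00  0xdd  0x83  0x83  0x62  0x09 ]

  t0: 73 63 58 72 09 6e dd 2b
  t1: a1 1b c8 20 09 83 dd ce
  t2: 09 62 83 83 dd 00 ce ce
  t3: ce ce 00 dd 83 83 62 09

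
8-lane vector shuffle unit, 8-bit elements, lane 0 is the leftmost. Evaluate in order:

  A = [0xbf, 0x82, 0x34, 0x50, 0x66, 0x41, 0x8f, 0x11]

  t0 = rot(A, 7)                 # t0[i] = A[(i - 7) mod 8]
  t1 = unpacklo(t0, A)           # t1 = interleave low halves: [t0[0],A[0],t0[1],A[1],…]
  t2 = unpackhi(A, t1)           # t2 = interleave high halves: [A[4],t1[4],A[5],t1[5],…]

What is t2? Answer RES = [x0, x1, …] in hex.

RES = [ 0x66  0x50  0x41  0x34  0x8f  0x66  0x11  0x50 ]

  t0: 82 34 50 66 41 8f 11 bf
  t1: 82 bf 34 82 50 34 66 50
  t2: 66 50 41 34 8f 66 11 50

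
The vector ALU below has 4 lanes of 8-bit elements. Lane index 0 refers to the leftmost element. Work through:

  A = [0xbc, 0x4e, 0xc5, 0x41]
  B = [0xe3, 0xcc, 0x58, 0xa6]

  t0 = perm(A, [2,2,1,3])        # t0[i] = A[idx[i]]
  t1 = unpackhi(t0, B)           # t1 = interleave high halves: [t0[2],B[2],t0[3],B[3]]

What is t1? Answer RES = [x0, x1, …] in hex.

→ t0 |c5|c5|4e|41|
→ t1 |4e|58|41|a6|

RES = [0x4e, 0x58, 0x41, 0xa6]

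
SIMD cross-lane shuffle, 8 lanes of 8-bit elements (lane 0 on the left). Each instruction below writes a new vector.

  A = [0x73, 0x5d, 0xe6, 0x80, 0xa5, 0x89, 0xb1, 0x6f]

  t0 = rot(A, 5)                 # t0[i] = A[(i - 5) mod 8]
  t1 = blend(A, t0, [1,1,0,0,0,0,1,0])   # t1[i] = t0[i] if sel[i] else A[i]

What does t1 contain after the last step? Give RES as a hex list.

RES = [ 0x80  0xa5  0xe6  0x80  0xa5  0x89  0x5d  0x6f ]

  t0: 80 a5 89 b1 6f 73 5d e6
  t1: 80 a5 e6 80 a5 89 5d 6f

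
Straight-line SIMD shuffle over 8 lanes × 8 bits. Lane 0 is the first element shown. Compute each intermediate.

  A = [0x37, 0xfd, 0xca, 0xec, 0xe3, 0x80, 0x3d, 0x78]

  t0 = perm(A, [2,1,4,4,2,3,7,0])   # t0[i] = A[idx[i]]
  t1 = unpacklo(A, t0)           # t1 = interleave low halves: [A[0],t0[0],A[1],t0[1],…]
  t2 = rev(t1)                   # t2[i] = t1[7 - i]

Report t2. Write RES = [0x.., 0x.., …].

  t0: ca fd e3 e3 ca ec 78 37
  t1: 37 ca fd fd ca e3 ec e3
  t2: e3 ec e3 ca fd fd ca 37

RES = [0xe3, 0xec, 0xe3, 0xca, 0xfd, 0xfd, 0xca, 0x37]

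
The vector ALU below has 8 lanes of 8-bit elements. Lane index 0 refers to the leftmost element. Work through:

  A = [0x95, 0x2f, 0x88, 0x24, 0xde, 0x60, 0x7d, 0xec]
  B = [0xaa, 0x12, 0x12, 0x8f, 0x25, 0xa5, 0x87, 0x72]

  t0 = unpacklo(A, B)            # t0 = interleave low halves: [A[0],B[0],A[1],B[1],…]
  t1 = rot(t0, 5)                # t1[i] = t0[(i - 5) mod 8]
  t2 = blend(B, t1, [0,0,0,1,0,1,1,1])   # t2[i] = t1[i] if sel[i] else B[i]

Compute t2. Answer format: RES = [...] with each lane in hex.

RES = [0xaa, 0x12, 0x12, 0x24, 0x25, 0x95, 0xaa, 0x2f]

  t0: 95 aa 2f 12 88 12 24 8f
  t1: 12 88 12 24 8f 95 aa 2f
  t2: aa 12 12 24 25 95 aa 2f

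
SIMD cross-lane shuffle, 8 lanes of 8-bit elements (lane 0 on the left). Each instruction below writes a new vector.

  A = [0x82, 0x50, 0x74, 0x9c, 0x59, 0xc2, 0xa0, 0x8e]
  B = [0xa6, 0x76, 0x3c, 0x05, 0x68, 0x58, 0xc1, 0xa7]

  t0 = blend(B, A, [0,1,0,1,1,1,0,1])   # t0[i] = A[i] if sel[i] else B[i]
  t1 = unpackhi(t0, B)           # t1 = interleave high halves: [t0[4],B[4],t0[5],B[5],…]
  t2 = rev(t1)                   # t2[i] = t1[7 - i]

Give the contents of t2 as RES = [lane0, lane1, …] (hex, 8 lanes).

RES = [0xa7, 0x8e, 0xc1, 0xc1, 0x58, 0xc2, 0x68, 0x59]

t0 = [0xa6, 0x50, 0x3c, 0x9c, 0x59, 0xc2, 0xc1, 0x8e]
t1 = [0x59, 0x68, 0xc2, 0x58, 0xc1, 0xc1, 0x8e, 0xa7]
t2 = [0xa7, 0x8e, 0xc1, 0xc1, 0x58, 0xc2, 0x68, 0x59]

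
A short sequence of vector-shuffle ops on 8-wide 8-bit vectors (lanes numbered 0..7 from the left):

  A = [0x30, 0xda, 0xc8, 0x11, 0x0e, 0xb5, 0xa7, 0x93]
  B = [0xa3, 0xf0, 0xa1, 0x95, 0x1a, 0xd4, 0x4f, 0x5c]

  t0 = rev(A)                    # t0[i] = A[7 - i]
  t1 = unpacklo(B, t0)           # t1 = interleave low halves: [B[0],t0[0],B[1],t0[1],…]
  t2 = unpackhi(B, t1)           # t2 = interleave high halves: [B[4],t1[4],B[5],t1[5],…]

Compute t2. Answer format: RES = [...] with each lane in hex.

t0 = [0x93, 0xa7, 0xb5, 0x0e, 0x11, 0xc8, 0xda, 0x30]
t1 = [0xa3, 0x93, 0xf0, 0xa7, 0xa1, 0xb5, 0x95, 0x0e]
t2 = [0x1a, 0xa1, 0xd4, 0xb5, 0x4f, 0x95, 0x5c, 0x0e]

RES = [ 0x1a  0xa1  0xd4  0xb5  0x4f  0x95  0x5c  0x0e ]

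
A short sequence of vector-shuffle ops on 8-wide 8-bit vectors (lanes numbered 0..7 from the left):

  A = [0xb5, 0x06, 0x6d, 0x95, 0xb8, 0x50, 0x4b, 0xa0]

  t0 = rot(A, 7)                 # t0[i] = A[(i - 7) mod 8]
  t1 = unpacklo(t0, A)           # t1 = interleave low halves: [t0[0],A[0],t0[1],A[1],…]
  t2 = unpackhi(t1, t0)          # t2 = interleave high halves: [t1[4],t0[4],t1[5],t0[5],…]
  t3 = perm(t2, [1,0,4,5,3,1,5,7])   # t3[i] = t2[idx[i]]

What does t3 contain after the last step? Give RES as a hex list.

RES = [0x50, 0x95, 0xb8, 0xa0, 0x4b, 0x50, 0xa0, 0xb5]

t0 = [0x06, 0x6d, 0x95, 0xb8, 0x50, 0x4b, 0xa0, 0xb5]
t1 = [0x06, 0xb5, 0x6d, 0x06, 0x95, 0x6d, 0xb8, 0x95]
t2 = [0x95, 0x50, 0x6d, 0x4b, 0xb8, 0xa0, 0x95, 0xb5]
t3 = [0x50, 0x95, 0xb8, 0xa0, 0x4b, 0x50, 0xa0, 0xb5]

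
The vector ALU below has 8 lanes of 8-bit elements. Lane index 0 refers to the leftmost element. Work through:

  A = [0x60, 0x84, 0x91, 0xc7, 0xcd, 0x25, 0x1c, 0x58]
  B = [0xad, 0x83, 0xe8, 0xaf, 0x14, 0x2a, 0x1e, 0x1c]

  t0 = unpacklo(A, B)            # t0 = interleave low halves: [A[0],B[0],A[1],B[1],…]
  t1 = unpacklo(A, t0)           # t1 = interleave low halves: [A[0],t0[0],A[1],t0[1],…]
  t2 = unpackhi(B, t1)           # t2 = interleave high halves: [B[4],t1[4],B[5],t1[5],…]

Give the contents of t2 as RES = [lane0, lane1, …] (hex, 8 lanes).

RES = [ 0x14  0x91  0x2a  0x84  0x1e  0xc7  0x1c  0x83 ]

→ t0 |60|ad|84|83|91|e8|c7|af|
→ t1 |60|60|84|ad|91|84|c7|83|
→ t2 |14|91|2a|84|1e|c7|1c|83|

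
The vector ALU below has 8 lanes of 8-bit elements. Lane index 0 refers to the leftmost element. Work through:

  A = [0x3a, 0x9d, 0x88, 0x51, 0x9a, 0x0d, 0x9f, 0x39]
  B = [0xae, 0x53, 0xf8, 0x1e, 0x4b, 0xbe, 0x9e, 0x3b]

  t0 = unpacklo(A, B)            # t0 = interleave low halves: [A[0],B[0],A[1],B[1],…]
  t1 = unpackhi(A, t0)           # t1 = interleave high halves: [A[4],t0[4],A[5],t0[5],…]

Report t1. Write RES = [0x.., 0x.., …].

  t0: 3a ae 9d 53 88 f8 51 1e
  t1: 9a 88 0d f8 9f 51 39 1e

RES = [0x9a, 0x88, 0x0d, 0xf8, 0x9f, 0x51, 0x39, 0x1e]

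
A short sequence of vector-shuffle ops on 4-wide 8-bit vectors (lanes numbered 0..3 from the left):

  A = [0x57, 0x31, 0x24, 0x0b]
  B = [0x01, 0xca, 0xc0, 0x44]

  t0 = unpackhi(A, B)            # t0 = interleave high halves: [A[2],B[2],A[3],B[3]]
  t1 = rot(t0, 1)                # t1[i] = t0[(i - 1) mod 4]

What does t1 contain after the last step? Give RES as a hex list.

RES = [ 0x44  0x24  0xc0  0x0b ]

→ t0 |24|c0|0b|44|
→ t1 |44|24|c0|0b|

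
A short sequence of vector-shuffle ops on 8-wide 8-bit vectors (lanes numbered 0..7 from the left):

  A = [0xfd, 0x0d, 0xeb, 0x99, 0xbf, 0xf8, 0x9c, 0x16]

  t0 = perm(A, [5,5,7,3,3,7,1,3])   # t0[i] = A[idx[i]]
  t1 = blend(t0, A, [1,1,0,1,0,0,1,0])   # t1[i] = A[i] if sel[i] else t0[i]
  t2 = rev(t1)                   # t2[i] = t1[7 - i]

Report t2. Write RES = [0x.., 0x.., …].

RES = [ 0x99  0x9c  0x16  0x99  0x99  0x16  0x0d  0xfd ]

→ t0 |f8|f8|16|99|99|16|0d|99|
→ t1 |fd|0d|16|99|99|16|9c|99|
→ t2 |99|9c|16|99|99|16|0d|fd|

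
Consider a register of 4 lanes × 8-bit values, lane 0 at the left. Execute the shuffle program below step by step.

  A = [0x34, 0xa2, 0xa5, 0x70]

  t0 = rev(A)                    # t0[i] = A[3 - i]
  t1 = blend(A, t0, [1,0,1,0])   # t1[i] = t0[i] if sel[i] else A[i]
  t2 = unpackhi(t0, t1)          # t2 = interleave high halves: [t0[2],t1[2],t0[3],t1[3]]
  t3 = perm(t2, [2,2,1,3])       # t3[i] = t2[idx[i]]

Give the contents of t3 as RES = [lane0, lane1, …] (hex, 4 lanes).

RES = [0x34, 0x34, 0xa2, 0x70]

  t0: 70 a5 a2 34
  t1: 70 a2 a2 70
  t2: a2 a2 34 70
  t3: 34 34 a2 70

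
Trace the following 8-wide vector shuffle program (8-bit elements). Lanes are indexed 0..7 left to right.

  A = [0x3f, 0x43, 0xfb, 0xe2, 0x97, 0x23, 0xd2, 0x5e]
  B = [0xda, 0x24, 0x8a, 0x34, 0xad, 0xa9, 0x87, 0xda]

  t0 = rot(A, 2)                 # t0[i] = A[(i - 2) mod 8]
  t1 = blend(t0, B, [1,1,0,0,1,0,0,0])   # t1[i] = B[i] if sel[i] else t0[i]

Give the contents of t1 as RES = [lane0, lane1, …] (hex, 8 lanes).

→ t0 |d2|5e|3f|43|fb|e2|97|23|
→ t1 |da|24|3f|43|ad|e2|97|23|

RES = [ 0xda  0x24  0x3f  0x43  0xad  0xe2  0x97  0x23 ]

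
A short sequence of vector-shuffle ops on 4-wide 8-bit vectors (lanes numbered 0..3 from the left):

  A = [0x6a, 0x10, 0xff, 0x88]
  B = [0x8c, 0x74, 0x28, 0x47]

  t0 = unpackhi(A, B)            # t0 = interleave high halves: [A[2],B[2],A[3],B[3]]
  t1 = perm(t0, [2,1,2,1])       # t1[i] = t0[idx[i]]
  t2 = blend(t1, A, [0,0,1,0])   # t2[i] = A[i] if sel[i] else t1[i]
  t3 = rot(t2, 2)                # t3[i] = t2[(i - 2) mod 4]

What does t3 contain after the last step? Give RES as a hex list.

RES = [0xff, 0x28, 0x88, 0x28]

  t0: ff 28 88 47
  t1: 88 28 88 28
  t2: 88 28 ff 28
  t3: ff 28 88 28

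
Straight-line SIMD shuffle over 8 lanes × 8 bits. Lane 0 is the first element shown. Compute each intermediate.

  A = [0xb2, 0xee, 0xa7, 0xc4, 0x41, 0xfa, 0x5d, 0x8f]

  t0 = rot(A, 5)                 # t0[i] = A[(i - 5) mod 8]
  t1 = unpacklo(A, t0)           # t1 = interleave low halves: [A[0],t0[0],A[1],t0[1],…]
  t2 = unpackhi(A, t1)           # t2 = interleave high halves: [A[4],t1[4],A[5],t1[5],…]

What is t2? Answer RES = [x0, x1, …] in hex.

RES = [0x41, 0xa7, 0xfa, 0xfa, 0x5d, 0xc4, 0x8f, 0x5d]

→ t0 |c4|41|fa|5d|8f|b2|ee|a7|
→ t1 |b2|c4|ee|41|a7|fa|c4|5d|
→ t2 |41|a7|fa|fa|5d|c4|8f|5d|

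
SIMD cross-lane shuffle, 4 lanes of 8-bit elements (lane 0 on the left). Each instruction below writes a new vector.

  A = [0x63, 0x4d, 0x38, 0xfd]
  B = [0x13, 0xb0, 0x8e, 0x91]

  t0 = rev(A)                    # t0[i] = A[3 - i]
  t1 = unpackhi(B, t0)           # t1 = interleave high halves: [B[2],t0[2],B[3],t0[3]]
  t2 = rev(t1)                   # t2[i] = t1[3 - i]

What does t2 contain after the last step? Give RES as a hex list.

  t0: fd 38 4d 63
  t1: 8e 4d 91 63
  t2: 63 91 4d 8e

RES = [ 0x63  0x91  0x4d  0x8e ]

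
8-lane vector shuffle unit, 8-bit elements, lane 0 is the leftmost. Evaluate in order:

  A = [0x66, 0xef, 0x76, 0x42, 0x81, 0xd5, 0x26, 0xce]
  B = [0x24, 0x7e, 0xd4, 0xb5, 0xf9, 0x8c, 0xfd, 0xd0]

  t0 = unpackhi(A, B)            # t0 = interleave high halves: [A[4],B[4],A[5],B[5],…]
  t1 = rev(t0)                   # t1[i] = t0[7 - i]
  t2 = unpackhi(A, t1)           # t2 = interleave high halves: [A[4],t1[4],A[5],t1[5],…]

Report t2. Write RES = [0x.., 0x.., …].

RES = [ 0x81  0x8c  0xd5  0xd5  0x26  0xf9  0xce  0x81 ]

  t0: 81 f9 d5 8c 26 fd ce d0
  t1: d0 ce fd 26 8c d5 f9 81
  t2: 81 8c d5 d5 26 f9 ce 81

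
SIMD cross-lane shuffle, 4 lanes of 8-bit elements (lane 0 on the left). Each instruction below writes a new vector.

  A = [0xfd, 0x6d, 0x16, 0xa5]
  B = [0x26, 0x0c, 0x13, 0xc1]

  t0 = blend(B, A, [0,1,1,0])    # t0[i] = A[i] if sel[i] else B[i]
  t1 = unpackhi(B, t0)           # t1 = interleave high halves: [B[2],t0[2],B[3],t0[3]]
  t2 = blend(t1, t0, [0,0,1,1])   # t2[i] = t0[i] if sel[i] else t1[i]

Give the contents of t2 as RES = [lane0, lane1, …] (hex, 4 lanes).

t0 = [0x26, 0x6d, 0x16, 0xc1]
t1 = [0x13, 0x16, 0xc1, 0xc1]
t2 = [0x13, 0x16, 0x16, 0xc1]

RES = [ 0x13  0x16  0x16  0xc1 ]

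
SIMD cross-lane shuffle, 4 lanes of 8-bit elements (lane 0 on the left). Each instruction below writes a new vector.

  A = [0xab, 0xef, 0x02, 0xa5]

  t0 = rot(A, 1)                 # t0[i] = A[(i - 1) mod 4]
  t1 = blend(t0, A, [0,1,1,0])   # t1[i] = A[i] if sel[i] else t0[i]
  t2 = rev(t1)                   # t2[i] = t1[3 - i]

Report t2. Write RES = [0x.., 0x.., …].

→ t0 |a5|ab|ef|02|
→ t1 |a5|ef|02|02|
→ t2 |02|02|ef|a5|

RES = [0x02, 0x02, 0xef, 0xa5]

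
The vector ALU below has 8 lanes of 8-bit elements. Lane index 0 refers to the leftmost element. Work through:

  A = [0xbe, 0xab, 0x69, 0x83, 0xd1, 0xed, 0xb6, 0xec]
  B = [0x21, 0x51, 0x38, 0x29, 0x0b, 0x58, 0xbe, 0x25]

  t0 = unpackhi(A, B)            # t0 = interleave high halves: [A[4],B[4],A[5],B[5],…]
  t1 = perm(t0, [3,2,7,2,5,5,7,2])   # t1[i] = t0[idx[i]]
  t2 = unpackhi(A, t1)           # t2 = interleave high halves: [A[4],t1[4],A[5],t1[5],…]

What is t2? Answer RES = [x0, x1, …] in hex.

RES = [ 0xd1  0xbe  0xed  0xbe  0xb6  0x25  0xec  0xed ]

→ t0 |d1|0b|ed|58|b6|be|ec|25|
→ t1 |58|ed|25|ed|be|be|25|ed|
→ t2 |d1|be|ed|be|b6|25|ec|ed|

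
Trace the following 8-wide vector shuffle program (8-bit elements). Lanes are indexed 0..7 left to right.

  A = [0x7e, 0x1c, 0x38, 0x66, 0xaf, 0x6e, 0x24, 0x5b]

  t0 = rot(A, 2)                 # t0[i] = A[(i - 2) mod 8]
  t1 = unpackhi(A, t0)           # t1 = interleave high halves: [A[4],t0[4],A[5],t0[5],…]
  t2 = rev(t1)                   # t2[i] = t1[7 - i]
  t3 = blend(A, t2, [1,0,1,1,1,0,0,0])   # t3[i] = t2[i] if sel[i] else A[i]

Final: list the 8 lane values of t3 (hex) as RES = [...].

t0 = [0x24, 0x5b, 0x7e, 0x1c, 0x38, 0x66, 0xaf, 0x6e]
t1 = [0xaf, 0x38, 0x6e, 0x66, 0x24, 0xaf, 0x5b, 0x6e]
t2 = [0x6e, 0x5b, 0xaf, 0x24, 0x66, 0x6e, 0x38, 0xaf]
t3 = [0x6e, 0x1c, 0xaf, 0x24, 0x66, 0x6e, 0x24, 0x5b]

RES = [0x6e, 0x1c, 0xaf, 0x24, 0x66, 0x6e, 0x24, 0x5b]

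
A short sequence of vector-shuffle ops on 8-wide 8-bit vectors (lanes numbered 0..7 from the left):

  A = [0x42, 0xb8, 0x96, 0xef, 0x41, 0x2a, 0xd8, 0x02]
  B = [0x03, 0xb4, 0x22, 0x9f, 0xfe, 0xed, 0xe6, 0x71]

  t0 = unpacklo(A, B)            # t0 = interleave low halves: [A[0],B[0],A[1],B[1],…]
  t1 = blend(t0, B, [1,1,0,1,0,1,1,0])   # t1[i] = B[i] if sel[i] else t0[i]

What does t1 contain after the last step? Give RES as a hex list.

→ t0 |42|03|b8|b4|96|22|ef|9f|
→ t1 |03|b4|b8|9f|96|ed|e6|9f|

RES = [ 0x03  0xb4  0xb8  0x9f  0x96  0xed  0xe6  0x9f ]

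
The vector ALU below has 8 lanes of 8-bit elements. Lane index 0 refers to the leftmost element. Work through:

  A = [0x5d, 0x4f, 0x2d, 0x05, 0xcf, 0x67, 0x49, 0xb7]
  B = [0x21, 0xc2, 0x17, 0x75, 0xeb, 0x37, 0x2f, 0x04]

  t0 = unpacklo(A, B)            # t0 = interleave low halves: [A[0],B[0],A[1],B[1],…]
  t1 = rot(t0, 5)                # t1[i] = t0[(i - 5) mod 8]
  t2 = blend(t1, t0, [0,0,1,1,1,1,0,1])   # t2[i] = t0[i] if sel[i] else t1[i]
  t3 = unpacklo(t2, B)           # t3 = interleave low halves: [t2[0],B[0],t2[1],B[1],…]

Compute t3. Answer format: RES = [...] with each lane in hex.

t0 = [0x5d, 0x21, 0x4f, 0xc2, 0x2d, 0x17, 0x05, 0x75]
t1 = [0xc2, 0x2d, 0x17, 0x05, 0x75, 0x5d, 0x21, 0x4f]
t2 = [0xc2, 0x2d, 0x4f, 0xc2, 0x2d, 0x17, 0x21, 0x75]
t3 = [0xc2, 0x21, 0x2d, 0xc2, 0x4f, 0x17, 0xc2, 0x75]

RES = [ 0xc2  0x21  0x2d  0xc2  0x4f  0x17  0xc2  0x75 ]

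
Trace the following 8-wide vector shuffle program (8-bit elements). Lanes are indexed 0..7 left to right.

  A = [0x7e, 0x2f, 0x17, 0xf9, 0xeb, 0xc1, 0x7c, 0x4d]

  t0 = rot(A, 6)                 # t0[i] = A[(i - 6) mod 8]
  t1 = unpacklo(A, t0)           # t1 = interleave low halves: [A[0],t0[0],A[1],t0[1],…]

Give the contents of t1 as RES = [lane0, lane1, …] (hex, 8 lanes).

→ t0 |17|f9|eb|c1|7c|4d|7e|2f|
→ t1 |7e|17|2f|f9|17|eb|f9|c1|

RES = [0x7e, 0x17, 0x2f, 0xf9, 0x17, 0xeb, 0xf9, 0xc1]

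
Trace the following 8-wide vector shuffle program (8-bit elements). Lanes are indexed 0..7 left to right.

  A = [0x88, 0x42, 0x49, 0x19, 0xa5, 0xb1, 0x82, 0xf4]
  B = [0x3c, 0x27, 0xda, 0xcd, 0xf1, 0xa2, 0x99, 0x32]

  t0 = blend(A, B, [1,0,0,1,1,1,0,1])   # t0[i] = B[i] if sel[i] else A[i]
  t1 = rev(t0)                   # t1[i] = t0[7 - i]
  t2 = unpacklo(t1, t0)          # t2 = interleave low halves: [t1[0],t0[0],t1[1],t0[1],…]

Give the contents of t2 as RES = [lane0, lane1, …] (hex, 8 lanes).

RES = [ 0x32  0x3c  0x82  0x42  0xa2  0x49  0xf1  0xcd ]

→ t0 |3c|42|49|cd|f1|a2|82|32|
→ t1 |32|82|a2|f1|cd|49|42|3c|
→ t2 |32|3c|82|42|a2|49|f1|cd|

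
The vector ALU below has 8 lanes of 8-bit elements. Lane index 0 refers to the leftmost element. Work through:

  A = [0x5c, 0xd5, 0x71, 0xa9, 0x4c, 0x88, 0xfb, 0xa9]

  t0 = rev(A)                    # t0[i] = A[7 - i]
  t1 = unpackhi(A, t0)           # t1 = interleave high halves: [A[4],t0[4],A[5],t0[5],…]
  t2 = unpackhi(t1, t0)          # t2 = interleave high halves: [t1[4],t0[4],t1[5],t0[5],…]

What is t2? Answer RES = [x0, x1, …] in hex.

t0 = [0xa9, 0xfb, 0x88, 0x4c, 0xa9, 0x71, 0xd5, 0x5c]
t1 = [0x4c, 0xa9, 0x88, 0x71, 0xfb, 0xd5, 0xa9, 0x5c]
t2 = [0xfb, 0xa9, 0xd5, 0x71, 0xa9, 0xd5, 0x5c, 0x5c]

RES = [0xfb, 0xa9, 0xd5, 0x71, 0xa9, 0xd5, 0x5c, 0x5c]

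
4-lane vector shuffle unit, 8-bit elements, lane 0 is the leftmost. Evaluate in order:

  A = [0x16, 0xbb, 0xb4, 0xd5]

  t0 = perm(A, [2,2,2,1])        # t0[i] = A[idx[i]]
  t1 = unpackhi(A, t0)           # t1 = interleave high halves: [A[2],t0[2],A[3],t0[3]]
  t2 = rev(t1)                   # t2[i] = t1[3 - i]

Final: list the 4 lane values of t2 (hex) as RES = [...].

RES = [0xbb, 0xd5, 0xb4, 0xb4]

  t0: b4 b4 b4 bb
  t1: b4 b4 d5 bb
  t2: bb d5 b4 b4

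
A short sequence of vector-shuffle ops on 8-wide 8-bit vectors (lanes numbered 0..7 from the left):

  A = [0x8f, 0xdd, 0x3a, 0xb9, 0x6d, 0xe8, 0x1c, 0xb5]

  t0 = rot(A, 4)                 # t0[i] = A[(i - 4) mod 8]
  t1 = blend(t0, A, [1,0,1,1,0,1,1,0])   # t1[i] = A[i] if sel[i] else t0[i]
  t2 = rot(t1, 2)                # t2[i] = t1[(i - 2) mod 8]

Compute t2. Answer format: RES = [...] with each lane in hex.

RES = [ 0x1c  0xb9  0x8f  0xe8  0x3a  0xb9  0x8f  0xe8 ]

t0 = [0x6d, 0xe8, 0x1c, 0xb5, 0x8f, 0xdd, 0x3a, 0xb9]
t1 = [0x8f, 0xe8, 0x3a, 0xb9, 0x8f, 0xe8, 0x1c, 0xb9]
t2 = [0x1c, 0xb9, 0x8f, 0xe8, 0x3a, 0xb9, 0x8f, 0xe8]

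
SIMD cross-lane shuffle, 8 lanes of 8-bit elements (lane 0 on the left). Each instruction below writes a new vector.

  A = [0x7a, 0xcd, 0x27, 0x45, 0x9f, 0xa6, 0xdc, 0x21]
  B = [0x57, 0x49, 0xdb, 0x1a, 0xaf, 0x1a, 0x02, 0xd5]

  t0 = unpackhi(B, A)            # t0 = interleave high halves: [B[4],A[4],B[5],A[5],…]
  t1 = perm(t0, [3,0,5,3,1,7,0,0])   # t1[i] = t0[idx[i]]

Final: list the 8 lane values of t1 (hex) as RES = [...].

RES = [0xa6, 0xaf, 0xdc, 0xa6, 0x9f, 0x21, 0xaf, 0xaf]

  t0: af 9f 1a a6 02 dc d5 21
  t1: a6 af dc a6 9f 21 af af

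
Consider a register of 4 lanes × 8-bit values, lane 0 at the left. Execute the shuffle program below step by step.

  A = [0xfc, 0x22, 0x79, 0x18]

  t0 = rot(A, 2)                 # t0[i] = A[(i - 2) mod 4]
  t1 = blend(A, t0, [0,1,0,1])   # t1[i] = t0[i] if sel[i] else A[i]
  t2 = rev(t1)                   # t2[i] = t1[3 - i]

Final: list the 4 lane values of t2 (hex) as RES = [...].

RES = [0x22, 0x79, 0x18, 0xfc]

t0 = [0x79, 0x18, 0xfc, 0x22]
t1 = [0xfc, 0x18, 0x79, 0x22]
t2 = [0x22, 0x79, 0x18, 0xfc]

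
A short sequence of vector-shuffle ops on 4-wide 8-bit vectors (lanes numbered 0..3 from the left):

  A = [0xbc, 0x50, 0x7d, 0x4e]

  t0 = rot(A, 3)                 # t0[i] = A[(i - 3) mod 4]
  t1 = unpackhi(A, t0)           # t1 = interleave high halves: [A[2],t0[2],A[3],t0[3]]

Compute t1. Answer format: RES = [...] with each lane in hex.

RES = [ 0x7d  0x4e  0x4e  0xbc ]

  t0: 50 7d 4e bc
  t1: 7d 4e 4e bc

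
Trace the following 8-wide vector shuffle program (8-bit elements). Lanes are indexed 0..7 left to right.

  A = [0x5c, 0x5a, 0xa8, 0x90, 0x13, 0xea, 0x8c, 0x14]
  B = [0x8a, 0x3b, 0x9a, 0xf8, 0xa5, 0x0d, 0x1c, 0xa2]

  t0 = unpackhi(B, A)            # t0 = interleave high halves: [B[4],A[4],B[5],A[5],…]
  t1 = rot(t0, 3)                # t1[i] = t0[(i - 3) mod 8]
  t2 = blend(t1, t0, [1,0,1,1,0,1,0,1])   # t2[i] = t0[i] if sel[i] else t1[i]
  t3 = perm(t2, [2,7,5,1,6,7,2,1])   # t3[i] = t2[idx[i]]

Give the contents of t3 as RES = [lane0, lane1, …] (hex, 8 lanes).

RES = [ 0x0d  0x14  0x8c  0xa2  0xea  0x14  0x0d  0xa2 ]

→ t0 |a5|13|0d|ea|1c|8c|a2|14|
→ t1 |8c|a2|14|a5|13|0d|ea|1c|
→ t2 |a5|a2|0d|ea|13|8c|ea|14|
→ t3 |0d|14|8c|a2|ea|14|0d|a2|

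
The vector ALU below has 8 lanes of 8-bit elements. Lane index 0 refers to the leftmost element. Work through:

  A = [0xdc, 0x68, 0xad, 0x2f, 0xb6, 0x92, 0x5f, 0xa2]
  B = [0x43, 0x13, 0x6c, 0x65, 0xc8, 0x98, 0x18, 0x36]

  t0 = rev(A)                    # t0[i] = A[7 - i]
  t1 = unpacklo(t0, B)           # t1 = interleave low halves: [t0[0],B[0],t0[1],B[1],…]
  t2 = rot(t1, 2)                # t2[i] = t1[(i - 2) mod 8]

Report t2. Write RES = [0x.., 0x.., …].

RES = [ 0xb6  0x65  0xa2  0x43  0x5f  0x13  0x92  0x6c ]

  t0: a2 5f 92 b6 2f ad 68 dc
  t1: a2 43 5f 13 92 6c b6 65
  t2: b6 65 a2 43 5f 13 92 6c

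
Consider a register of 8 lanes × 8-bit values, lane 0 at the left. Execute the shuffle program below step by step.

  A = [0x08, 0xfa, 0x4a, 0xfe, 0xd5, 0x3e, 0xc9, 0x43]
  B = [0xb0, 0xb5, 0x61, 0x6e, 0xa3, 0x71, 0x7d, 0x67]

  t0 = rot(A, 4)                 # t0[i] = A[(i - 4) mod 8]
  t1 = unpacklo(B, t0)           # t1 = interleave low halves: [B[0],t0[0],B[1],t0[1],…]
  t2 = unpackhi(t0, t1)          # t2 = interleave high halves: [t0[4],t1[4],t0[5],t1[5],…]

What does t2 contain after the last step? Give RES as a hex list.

  t0: d5 3e c9 43 08 fa 4a fe
  t1: b0 d5 b5 3e 61 c9 6e 43
  t2: 08 61 fa c9 4a 6e fe 43

RES = [0x08, 0x61, 0xfa, 0xc9, 0x4a, 0x6e, 0xfe, 0x43]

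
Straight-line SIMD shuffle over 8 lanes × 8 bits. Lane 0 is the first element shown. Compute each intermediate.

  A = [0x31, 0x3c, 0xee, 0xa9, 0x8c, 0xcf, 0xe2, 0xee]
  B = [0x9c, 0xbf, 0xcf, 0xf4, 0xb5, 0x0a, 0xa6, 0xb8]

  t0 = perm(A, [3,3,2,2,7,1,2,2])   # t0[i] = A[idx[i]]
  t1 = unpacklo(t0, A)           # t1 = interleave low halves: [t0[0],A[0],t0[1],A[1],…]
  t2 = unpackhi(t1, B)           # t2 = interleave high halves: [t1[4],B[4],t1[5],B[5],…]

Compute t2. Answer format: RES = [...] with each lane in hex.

  t0: a9 a9 ee ee ee 3c ee ee
  t1: a9 31 a9 3c ee ee ee a9
  t2: ee b5 ee 0a ee a6 a9 b8

RES = [ 0xee  0xb5  0xee  0x0a  0xee  0xa6  0xa9  0xb8 ]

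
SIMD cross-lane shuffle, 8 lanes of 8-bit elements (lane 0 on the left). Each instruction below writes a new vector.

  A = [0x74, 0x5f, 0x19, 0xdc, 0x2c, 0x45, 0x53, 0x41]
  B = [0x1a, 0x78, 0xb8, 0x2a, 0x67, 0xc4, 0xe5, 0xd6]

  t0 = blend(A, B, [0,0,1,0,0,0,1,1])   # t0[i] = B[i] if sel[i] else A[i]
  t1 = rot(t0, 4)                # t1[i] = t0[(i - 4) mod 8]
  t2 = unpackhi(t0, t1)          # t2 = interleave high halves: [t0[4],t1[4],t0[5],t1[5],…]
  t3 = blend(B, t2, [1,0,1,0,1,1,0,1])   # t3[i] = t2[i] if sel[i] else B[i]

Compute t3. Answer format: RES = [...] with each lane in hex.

RES = [ 0x2c  0x78  0x45  0x2a  0xe5  0xb8  0xe5  0xdc ]

  t0: 74 5f b8 dc 2c 45 e5 d6
  t1: 2c 45 e5 d6 74 5f b8 dc
  t2: 2c 74 45 5f e5 b8 d6 dc
  t3: 2c 78 45 2a e5 b8 e5 dc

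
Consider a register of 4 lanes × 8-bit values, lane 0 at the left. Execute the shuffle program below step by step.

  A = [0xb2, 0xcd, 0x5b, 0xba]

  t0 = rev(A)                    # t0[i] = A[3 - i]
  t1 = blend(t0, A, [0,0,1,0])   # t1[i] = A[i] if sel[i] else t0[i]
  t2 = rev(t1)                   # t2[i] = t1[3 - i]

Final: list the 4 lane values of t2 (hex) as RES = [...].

RES = [ 0xb2  0x5b  0x5b  0xba ]

t0 = [0xba, 0x5b, 0xcd, 0xb2]
t1 = [0xba, 0x5b, 0x5b, 0xb2]
t2 = [0xb2, 0x5b, 0x5b, 0xba]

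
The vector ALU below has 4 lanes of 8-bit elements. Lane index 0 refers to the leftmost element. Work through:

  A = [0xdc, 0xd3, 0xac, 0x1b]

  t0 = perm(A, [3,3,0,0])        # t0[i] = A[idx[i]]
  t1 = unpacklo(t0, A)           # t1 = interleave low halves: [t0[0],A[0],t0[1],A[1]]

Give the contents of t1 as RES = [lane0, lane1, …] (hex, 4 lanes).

RES = [0x1b, 0xdc, 0x1b, 0xd3]

t0 = [0x1b, 0x1b, 0xdc, 0xdc]
t1 = [0x1b, 0xdc, 0x1b, 0xd3]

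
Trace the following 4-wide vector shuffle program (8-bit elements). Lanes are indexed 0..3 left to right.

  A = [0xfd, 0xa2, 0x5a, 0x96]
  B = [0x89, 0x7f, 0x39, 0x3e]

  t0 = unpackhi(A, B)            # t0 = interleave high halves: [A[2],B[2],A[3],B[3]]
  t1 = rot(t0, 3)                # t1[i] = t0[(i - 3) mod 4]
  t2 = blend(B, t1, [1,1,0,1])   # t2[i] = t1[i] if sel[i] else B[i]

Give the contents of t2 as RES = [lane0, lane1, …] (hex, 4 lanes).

t0 = [0x5a, 0x39, 0x96, 0x3e]
t1 = [0x39, 0x96, 0x3e, 0x5a]
t2 = [0x39, 0x96, 0x39, 0x5a]

RES = [0x39, 0x96, 0x39, 0x5a]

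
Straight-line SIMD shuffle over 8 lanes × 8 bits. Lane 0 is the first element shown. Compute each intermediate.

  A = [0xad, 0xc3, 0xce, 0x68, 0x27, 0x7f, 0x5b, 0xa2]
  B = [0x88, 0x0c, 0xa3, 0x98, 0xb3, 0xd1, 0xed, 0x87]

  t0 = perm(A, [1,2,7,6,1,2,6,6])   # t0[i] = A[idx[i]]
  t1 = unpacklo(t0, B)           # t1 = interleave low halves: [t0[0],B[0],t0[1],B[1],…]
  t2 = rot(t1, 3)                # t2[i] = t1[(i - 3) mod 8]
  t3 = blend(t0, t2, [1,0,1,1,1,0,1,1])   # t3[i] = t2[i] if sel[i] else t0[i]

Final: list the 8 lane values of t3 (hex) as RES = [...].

  t0: c3 ce a2 5b c3 ce 5b 5b
  t1: c3 88 ce 0c a2 a3 5b 98
  t2: a3 5b 98 c3 88 ce 0c a2
  t3: a3 ce 98 c3 88 ce 0c a2

RES = [0xa3, 0xce, 0x98, 0xc3, 0x88, 0xce, 0x0c, 0xa2]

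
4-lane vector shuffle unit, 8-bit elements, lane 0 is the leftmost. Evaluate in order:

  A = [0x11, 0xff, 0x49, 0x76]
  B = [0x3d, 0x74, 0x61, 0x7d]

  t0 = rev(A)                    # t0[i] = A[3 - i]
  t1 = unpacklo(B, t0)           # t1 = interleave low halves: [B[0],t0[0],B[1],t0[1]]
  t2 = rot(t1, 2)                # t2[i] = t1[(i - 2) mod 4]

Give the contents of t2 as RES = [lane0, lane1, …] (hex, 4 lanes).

RES = [0x74, 0x49, 0x3d, 0x76]

t0 = [0x76, 0x49, 0xff, 0x11]
t1 = [0x3d, 0x76, 0x74, 0x49]
t2 = [0x74, 0x49, 0x3d, 0x76]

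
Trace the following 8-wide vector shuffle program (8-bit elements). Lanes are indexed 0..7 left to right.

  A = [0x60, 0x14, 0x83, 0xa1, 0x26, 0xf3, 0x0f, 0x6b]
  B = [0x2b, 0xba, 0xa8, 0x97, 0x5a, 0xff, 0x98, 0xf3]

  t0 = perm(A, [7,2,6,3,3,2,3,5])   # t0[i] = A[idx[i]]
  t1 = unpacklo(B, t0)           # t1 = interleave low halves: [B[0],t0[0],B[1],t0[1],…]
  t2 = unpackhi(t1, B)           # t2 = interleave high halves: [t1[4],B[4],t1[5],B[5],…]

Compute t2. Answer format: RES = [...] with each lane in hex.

  t0: 6b 83 0f a1 a1 83 a1 f3
  t1: 2b 6b ba 83 a8 0f 97 a1
  t2: a8 5a 0f ff 97 98 a1 f3

RES = [0xa8, 0x5a, 0x0f, 0xff, 0x97, 0x98, 0xa1, 0xf3]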